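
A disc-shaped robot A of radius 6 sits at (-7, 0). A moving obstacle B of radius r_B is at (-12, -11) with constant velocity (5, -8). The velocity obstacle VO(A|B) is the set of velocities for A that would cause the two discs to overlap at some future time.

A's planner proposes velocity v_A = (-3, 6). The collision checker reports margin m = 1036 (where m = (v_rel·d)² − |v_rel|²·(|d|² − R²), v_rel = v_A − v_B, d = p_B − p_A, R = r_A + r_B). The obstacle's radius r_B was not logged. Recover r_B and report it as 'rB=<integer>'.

m = 1036
d = (-5, -11);  v_rel = (-8, 14),  |v_rel|² = 260
v_rel×d = (-8)·(-11) − (14)·(-5) = 158
since m = R²·260 − 158²:  R² = (24964 + 1036) / 260 = 100
R = √100 = 10  ⇒  r_B = 10 − 6 = 4

rB=4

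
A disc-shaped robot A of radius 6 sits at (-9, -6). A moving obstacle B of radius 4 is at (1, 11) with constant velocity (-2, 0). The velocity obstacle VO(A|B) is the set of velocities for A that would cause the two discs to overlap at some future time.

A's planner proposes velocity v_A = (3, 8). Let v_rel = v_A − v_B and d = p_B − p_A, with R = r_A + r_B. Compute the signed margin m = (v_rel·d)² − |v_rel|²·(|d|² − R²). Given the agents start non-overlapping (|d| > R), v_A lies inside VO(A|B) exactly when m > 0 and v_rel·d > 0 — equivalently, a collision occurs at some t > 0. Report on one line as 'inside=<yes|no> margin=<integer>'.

d = (10, 17),  |d|² = 389;  R = 6+4 = 10,  c = 389−10² = 289
v_rel = (5, 8),  |v_rel|² = 89;  v_rel·d = (5)·(10) + (8)·(17) = 186
89·t² − 372·t + 289 = 0  ⇒  m = 186² − 89·289 = 8875
m = 8875 > 0,  v_rel·d = 186 > 0  ⇒  inside

inside=yes margin=8875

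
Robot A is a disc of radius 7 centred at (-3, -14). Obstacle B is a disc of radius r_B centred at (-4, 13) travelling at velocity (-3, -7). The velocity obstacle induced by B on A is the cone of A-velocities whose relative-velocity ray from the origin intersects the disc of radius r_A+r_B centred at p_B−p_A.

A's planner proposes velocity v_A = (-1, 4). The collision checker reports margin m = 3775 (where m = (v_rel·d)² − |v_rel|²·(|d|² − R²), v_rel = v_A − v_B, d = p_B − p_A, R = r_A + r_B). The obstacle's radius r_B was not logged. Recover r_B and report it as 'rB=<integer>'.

m = 3775
d = (-1, 27);  v_rel = (2, 11),  |v_rel|² = 125
v_rel×d = (2)·(27) − (11)·(-1) = 65
since m = R²·125 − 65²:  R² = (4225 + 3775) / 125 = 64
R = √64 = 8  ⇒  r_B = 8 − 7 = 1

rB=1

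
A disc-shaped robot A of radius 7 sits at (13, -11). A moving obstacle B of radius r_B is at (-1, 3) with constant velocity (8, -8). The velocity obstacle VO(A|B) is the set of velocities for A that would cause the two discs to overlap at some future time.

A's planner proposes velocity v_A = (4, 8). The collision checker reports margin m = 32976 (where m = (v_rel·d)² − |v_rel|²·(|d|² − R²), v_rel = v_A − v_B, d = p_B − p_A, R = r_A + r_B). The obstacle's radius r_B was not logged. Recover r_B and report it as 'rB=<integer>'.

m = 32976
d = (-14, 14);  v_rel = (-4, 16),  |v_rel|² = 272
v_rel×d = (-4)·(14) − (16)·(-14) = 168
since m = R²·272 − 168²:  R² = (28224 + 32976) / 272 = 225
R = √225 = 15  ⇒  r_B = 15 − 7 = 8

rB=8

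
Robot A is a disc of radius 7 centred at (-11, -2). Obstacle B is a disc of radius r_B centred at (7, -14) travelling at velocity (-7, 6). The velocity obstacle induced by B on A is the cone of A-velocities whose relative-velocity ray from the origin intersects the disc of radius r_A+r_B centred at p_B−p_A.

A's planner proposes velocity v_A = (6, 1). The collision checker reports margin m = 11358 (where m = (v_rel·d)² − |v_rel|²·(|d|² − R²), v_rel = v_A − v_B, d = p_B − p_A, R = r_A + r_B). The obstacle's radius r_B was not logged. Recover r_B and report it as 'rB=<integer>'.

m = 11358
d = (18, -12);  v_rel = (13, -5),  |v_rel|² = 194
v_rel×d = (13)·(-12) − (-5)·(18) = -66
since m = R²·194 − (-66)²:  R² = (4356 + 11358) / 194 = 81
R = √81 = 9  ⇒  r_B = 9 − 7 = 2

rB=2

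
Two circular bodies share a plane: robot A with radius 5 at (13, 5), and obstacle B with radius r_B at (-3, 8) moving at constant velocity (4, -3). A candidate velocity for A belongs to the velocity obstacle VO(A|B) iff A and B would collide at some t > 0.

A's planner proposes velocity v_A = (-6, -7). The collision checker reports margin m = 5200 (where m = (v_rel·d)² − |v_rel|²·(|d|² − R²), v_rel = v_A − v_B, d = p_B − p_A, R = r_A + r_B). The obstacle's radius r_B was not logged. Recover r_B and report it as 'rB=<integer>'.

m = 5200
d = (-16, 3);  v_rel = (-10, -4),  |v_rel|² = 116
v_rel×d = (-10)·(3) − (-4)·(-16) = -94
since m = R²·116 − (-94)²:  R² = (8836 + 5200) / 116 = 121
R = √121 = 11  ⇒  r_B = 11 − 5 = 6

rB=6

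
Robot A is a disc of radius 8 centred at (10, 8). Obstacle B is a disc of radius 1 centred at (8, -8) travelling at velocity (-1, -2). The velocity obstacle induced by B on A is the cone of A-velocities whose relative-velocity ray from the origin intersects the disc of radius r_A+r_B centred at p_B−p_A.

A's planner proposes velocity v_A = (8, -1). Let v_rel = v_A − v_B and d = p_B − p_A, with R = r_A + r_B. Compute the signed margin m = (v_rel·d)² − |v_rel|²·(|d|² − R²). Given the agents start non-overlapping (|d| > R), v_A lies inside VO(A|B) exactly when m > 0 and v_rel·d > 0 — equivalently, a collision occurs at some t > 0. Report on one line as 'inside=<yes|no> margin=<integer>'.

d = (-2, -16),  |d|² = 260;  R = 8+1 = 9,  c = 260−9² = 179
v_rel = (9, 1),  |v_rel|² = 82;  v_rel·d = (9)·(-2) + (1)·(-16) = -34
82·t² + 68·t + 179 = 0  ⇒  m = (-34)² − 82·179 = -13522
m = -13522 < 0,  v_rel·d = -34 < 0  ⇒  outside

inside=no margin=-13522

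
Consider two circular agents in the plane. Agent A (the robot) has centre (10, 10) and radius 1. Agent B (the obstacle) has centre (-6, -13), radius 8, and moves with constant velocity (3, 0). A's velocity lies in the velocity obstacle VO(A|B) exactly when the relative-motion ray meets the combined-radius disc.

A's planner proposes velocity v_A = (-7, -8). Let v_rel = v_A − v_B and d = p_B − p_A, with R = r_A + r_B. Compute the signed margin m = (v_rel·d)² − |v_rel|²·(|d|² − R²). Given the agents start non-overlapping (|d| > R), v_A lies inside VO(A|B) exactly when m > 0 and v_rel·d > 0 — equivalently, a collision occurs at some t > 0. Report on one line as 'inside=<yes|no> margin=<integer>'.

d = (-16, -23),  |d|² = 785;  R = 1+8 = 9,  c = 785−9² = 704
v_rel = (-10, -8),  |v_rel|² = 164;  v_rel·d = (-10)·(-16) + (-8)·(-23) = 344
164·t² − 688·t + 704 = 0  ⇒  m = 344² − 164·704 = 2880
m = 2880 > 0,  v_rel·d = 344 > 0  ⇒  inside

inside=yes margin=2880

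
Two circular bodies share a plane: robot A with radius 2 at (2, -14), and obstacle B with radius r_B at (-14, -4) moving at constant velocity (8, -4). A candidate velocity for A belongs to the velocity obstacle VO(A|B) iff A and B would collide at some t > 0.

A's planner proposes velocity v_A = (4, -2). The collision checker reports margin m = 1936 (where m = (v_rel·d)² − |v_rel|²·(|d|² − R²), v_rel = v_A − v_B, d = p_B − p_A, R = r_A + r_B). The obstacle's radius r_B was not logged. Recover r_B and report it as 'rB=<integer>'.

m = 1936
d = (-16, 10);  v_rel = (-4, 2),  |v_rel|² = 20
v_rel×d = (-4)·(10) − (2)·(-16) = -8
since m = R²·20 − (-8)²:  R² = (64 + 1936) / 20 = 100
R = √100 = 10  ⇒  r_B = 10 − 2 = 8

rB=8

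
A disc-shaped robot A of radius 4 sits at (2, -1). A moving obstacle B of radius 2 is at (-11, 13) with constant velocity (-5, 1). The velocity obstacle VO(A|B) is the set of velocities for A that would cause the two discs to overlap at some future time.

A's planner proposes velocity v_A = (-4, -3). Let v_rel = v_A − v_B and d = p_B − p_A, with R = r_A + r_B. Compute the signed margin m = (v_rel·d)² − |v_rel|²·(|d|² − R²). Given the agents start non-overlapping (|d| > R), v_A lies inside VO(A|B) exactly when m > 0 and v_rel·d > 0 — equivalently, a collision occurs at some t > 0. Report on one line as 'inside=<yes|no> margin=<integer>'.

d = (-13, 14),  |d|² = 365;  R = 4+2 = 6,  c = 365−6² = 329
v_rel = (1, -4),  |v_rel|² = 17;  v_rel·d = (1)·(-13) + (-4)·(14) = -69
17·t² + 138·t + 329 = 0  ⇒  m = (-69)² − 17·329 = -832
m = -832 < 0,  v_rel·d = -69 < 0  ⇒  outside

inside=no margin=-832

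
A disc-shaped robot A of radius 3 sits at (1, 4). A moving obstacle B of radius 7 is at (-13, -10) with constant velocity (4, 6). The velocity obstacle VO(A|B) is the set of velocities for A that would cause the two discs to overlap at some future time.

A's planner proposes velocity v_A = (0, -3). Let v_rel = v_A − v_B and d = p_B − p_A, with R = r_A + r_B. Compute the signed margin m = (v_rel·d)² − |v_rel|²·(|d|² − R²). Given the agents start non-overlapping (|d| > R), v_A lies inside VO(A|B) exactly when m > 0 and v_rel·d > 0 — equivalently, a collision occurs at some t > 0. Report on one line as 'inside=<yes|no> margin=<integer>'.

d = (-14, -14),  |d|² = 392;  R = 3+7 = 10,  c = 392−10² = 292
v_rel = (-4, -9),  |v_rel|² = 97;  v_rel·d = (-4)·(-14) + (-9)·(-14) = 182
97·t² − 364·t + 292 = 0  ⇒  m = 182² − 97·292 = 4800
m = 4800 > 0,  v_rel·d = 182 > 0  ⇒  inside

inside=yes margin=4800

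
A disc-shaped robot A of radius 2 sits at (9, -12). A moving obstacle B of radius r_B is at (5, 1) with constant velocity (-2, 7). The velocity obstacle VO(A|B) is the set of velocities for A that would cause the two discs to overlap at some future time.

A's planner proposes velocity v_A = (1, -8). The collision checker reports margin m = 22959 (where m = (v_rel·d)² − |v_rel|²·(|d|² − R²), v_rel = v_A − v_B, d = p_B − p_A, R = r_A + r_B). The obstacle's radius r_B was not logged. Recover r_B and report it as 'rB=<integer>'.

m = 22959
d = (-4, 13);  v_rel = (3, -15),  |v_rel|² = 234
v_rel×d = (3)·(13) − (-15)·(-4) = -21
since m = R²·234 − (-21)²:  R² = (441 + 22959) / 234 = 100
R = √100 = 10  ⇒  r_B = 10 − 2 = 8

rB=8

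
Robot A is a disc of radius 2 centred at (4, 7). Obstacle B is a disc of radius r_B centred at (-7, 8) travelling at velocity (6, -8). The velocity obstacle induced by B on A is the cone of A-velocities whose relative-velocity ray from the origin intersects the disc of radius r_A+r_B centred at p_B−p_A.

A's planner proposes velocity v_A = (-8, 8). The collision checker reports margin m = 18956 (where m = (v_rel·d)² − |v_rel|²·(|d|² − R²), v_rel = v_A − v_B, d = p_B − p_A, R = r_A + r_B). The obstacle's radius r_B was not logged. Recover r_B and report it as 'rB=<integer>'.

m = 18956
d = (-11, 1);  v_rel = (-14, 16),  |v_rel|² = 452
v_rel×d = (-14)·(1) − (16)·(-11) = 162
since m = R²·452 − 162²:  R² = (26244 + 18956) / 452 = 100
R = √100 = 10  ⇒  r_B = 10 − 2 = 8

rB=8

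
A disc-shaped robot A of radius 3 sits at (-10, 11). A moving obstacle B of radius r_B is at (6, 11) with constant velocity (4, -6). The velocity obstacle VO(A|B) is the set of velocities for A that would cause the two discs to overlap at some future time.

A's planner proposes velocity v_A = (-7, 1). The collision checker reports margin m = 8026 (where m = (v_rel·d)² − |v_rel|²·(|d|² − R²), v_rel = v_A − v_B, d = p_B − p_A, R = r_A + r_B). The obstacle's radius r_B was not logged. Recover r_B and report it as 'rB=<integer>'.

m = 8026
d = (16, 0);  v_rel = (-11, 7),  |v_rel|² = 170
v_rel×d = (-11)·(0) − (7)·(16) = -112
since m = R²·170 − (-112)²:  R² = (12544 + 8026) / 170 = 121
R = √121 = 11  ⇒  r_B = 11 − 3 = 8

rB=8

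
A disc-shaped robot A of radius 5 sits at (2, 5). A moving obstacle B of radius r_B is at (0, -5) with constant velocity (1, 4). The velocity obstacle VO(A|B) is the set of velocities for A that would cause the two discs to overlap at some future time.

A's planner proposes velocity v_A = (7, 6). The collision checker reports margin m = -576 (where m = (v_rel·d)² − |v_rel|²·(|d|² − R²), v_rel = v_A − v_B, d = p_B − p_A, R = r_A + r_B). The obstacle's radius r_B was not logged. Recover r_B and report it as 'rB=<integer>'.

m = -576
d = (-2, -10);  v_rel = (6, 2),  |v_rel|² = 40
v_rel×d = (6)·(-10) − (2)·(-2) = -56
since m = R²·40 − (-56)²:  R² = (3136 + -576) / 40 = 64
R = √64 = 8  ⇒  r_B = 8 − 5 = 3

rB=3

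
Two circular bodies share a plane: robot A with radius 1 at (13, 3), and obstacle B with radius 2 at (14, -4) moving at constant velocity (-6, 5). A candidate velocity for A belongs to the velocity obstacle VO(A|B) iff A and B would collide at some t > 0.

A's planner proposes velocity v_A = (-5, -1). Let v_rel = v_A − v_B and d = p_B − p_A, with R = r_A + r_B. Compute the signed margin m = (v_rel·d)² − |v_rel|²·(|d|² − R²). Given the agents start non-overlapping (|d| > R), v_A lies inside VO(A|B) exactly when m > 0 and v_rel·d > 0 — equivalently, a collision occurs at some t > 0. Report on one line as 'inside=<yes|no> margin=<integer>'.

d = (1, -7),  |d|² = 50;  R = 1+2 = 3,  c = 50−3² = 41
v_rel = (1, -6),  |v_rel|² = 37;  v_rel·d = (1)·(1) + (-6)·(-7) = 43
37·t² − 86·t + 41 = 0  ⇒  m = 43² − 37·41 = 332
m = 332 > 0,  v_rel·d = 43 > 0  ⇒  inside

inside=yes margin=332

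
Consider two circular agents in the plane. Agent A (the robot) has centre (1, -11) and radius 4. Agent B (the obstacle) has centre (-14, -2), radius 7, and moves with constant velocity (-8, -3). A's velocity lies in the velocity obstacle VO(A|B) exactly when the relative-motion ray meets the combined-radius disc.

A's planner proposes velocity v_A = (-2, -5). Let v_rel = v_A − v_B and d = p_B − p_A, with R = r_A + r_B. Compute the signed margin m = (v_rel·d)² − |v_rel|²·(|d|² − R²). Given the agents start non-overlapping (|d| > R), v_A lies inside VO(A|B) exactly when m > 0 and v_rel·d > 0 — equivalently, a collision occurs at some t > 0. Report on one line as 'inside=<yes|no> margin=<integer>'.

d = (-15, 9),  |d|² = 306;  R = 4+7 = 11,  c = 306−11² = 185
v_rel = (6, -2),  |v_rel|² = 40;  v_rel·d = (6)·(-15) + (-2)·(9) = -108
40·t² + 216·t + 185 = 0  ⇒  m = (-108)² − 40·185 = 4264
m = 4264 > 0,  v_rel·d = -108 < 0  ⇒  outside

inside=no margin=4264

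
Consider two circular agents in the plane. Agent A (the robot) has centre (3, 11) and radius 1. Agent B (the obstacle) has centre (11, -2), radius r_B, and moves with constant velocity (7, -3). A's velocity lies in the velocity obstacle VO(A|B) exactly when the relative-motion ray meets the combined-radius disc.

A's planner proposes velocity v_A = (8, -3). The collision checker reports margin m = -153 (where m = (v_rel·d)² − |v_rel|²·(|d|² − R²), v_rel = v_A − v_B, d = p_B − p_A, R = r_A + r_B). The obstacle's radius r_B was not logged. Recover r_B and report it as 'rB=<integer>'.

m = -153
d = (8, -13);  v_rel = (1, 0),  |v_rel|² = 1
v_rel×d = (1)·(-13) − (0)·(8) = -13
since m = R²·1 − (-13)²:  R² = (169 + -153) / 1 = 16
R = √16 = 4  ⇒  r_B = 4 − 1 = 3

rB=3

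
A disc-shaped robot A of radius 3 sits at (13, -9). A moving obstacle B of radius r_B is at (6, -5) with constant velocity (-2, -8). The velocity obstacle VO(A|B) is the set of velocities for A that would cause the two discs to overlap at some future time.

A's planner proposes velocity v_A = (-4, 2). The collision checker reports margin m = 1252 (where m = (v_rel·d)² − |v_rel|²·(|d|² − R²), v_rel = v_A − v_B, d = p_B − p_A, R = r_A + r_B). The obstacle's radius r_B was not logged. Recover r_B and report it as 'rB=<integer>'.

m = 1252
d = (-7, 4);  v_rel = (-2, 10),  |v_rel|² = 104
v_rel×d = (-2)·(4) − (10)·(-7) = 62
since m = R²·104 − 62²:  R² = (3844 + 1252) / 104 = 49
R = √49 = 7  ⇒  r_B = 7 − 3 = 4

rB=4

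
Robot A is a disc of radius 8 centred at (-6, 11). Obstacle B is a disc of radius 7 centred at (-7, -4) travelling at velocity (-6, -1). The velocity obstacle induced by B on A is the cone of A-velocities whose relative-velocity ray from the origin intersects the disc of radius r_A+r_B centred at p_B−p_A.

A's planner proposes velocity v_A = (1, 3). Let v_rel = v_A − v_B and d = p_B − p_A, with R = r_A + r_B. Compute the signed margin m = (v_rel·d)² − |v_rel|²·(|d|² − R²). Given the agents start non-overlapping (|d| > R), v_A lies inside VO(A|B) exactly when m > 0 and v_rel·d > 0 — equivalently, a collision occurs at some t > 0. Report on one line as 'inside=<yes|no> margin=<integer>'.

d = (-1, -15),  |d|² = 226;  R = 8+7 = 15,  c = 226−15² = 1
v_rel = (7, 4),  |v_rel|² = 65;  v_rel·d = (7)·(-1) + (4)·(-15) = -67
65·t² + 134·t + 1 = 0  ⇒  m = (-67)² − 65·1 = 4424
m = 4424 > 0,  v_rel·d = -67 < 0  ⇒  outside

inside=no margin=4424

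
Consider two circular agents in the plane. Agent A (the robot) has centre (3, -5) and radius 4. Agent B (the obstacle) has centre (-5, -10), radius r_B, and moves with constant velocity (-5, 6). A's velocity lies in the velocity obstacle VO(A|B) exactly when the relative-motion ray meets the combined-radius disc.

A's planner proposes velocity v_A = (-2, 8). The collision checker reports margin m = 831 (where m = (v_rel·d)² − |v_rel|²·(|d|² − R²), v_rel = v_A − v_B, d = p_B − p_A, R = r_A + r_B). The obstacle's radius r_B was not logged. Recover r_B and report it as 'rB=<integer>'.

m = 831
d = (-8, -5);  v_rel = (3, 2),  |v_rel|² = 13
v_rel×d = (3)·(-5) − (2)·(-8) = 1
since m = R²·13 − 1²:  R² = (1 + 831) / 13 = 64
R = √64 = 8  ⇒  r_B = 8 − 4 = 4

rB=4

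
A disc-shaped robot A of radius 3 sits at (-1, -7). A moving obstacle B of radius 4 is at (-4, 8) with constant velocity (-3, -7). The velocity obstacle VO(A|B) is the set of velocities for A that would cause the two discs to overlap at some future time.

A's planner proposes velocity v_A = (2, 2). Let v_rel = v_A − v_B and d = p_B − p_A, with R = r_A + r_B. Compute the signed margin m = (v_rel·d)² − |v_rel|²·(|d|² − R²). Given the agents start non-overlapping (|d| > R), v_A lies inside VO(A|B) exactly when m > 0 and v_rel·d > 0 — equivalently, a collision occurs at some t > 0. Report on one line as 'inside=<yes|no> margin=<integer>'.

d = (-3, 15),  |d|² = 234;  R = 3+4 = 7,  c = 234−7² = 185
v_rel = (5, 9),  |v_rel|² = 106;  v_rel·d = (5)·(-3) + (9)·(15) = 120
106·t² − 240·t + 185 = 0  ⇒  m = 120² − 106·185 = -5210
m = -5210 < 0,  v_rel·d = 120 > 0  ⇒  outside

inside=no margin=-5210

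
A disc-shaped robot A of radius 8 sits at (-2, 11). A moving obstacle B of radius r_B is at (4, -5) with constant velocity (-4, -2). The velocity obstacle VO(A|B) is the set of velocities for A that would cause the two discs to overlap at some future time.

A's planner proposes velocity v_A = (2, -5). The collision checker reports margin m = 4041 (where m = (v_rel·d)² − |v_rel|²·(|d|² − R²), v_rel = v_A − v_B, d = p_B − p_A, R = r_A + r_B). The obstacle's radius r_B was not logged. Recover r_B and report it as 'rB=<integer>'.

m = 4041
d = (6, -16);  v_rel = (6, -3),  |v_rel|² = 45
v_rel×d = (6)·(-16) − (-3)·(6) = -78
since m = R²·45 − (-78)²:  R² = (6084 + 4041) / 45 = 225
R = √225 = 15  ⇒  r_B = 15 − 8 = 7

rB=7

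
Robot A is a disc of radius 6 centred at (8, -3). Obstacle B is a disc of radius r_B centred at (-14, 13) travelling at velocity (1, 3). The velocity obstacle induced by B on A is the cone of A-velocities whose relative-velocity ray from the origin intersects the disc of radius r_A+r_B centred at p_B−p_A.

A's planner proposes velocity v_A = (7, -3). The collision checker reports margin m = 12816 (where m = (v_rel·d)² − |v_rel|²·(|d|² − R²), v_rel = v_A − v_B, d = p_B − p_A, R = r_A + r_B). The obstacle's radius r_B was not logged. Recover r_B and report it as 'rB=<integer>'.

m = 12816
d = (-22, 16);  v_rel = (6, -6),  |v_rel|² = 72
v_rel×d = (6)·(16) − (-6)·(-22) = -36
since m = R²·72 − (-36)²:  R² = (1296 + 12816) / 72 = 196
R = √196 = 14  ⇒  r_B = 14 − 6 = 8

rB=8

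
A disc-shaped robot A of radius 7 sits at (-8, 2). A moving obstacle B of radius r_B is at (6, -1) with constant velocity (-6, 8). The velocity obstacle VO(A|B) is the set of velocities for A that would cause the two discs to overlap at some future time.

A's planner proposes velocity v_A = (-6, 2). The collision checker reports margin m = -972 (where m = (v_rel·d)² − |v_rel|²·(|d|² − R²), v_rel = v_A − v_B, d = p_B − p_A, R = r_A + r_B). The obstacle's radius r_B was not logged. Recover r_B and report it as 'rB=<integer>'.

m = -972
d = (14, -3);  v_rel = (0, -6),  |v_rel|² = 36
v_rel×d = (0)·(-3) − (-6)·(14) = 84
since m = R²·36 − 84²:  R² = (7056 + -972) / 36 = 169
R = √169 = 13  ⇒  r_B = 13 − 7 = 6

rB=6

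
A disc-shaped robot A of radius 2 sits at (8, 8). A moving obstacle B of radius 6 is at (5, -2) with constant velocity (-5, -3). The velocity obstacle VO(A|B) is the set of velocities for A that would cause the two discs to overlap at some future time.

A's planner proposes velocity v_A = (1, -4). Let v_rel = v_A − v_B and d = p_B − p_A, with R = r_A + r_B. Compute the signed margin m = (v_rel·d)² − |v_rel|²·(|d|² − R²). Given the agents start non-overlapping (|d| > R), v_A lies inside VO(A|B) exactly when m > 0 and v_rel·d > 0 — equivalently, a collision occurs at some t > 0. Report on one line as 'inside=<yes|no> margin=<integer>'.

d = (-3, -10),  |d|² = 109;  R = 2+6 = 8,  c = 109−8² = 45
v_rel = (6, -1),  |v_rel|² = 37;  v_rel·d = (6)·(-3) + (-1)·(-10) = -8
37·t² + 16·t + 45 = 0  ⇒  m = (-8)² − 37·45 = -1601
m = -1601 < 0,  v_rel·d = -8 < 0  ⇒  outside

inside=no margin=-1601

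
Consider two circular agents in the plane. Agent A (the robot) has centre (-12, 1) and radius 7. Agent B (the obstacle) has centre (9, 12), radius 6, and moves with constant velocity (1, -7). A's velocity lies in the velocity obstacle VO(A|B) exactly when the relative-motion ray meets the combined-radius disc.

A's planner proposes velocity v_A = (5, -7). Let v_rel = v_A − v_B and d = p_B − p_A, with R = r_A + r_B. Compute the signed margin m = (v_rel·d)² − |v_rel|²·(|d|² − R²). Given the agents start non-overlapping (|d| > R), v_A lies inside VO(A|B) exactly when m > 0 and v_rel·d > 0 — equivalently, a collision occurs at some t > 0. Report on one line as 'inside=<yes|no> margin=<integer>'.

d = (21, 11),  |d|² = 562;  R = 7+6 = 13,  c = 562−13² = 393
v_rel = (4, 0),  |v_rel|² = 16;  v_rel·d = (4)·(21) + (0)·(11) = 84
16·t² − 168·t + 393 = 0  ⇒  m = 84² − 16·393 = 768
m = 768 > 0,  v_rel·d = 84 > 0  ⇒  inside

inside=yes margin=768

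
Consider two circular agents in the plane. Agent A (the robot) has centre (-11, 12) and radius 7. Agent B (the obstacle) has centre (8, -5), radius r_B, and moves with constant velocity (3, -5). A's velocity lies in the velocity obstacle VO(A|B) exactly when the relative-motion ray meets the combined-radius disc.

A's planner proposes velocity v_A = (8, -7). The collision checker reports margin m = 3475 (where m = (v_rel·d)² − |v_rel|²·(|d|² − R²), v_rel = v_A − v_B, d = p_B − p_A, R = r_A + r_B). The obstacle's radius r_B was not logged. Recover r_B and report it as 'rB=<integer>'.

m = 3475
d = (19, -17);  v_rel = (5, -2),  |v_rel|² = 29
v_rel×d = (5)·(-17) − (-2)·(19) = -47
since m = R²·29 − (-47)²:  R² = (2209 + 3475) / 29 = 196
R = √196 = 14  ⇒  r_B = 14 − 7 = 7

rB=7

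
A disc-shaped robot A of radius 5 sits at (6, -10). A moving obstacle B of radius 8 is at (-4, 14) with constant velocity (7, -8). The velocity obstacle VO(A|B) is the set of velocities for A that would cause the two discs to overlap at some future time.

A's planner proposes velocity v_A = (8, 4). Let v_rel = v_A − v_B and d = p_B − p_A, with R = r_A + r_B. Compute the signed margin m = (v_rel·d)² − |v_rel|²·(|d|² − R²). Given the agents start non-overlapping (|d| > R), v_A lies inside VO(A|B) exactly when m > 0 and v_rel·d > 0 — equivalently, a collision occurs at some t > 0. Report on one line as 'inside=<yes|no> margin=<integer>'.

d = (-10, 24),  |d|² = 676;  R = 5+8 = 13,  c = 676−13² = 507
v_rel = (1, 12),  |v_rel|² = 145;  v_rel·d = (1)·(-10) + (12)·(24) = 278
145·t² − 556·t + 507 = 0  ⇒  m = 278² − 145·507 = 3769
m = 3769 > 0,  v_rel·d = 278 > 0  ⇒  inside

inside=yes margin=3769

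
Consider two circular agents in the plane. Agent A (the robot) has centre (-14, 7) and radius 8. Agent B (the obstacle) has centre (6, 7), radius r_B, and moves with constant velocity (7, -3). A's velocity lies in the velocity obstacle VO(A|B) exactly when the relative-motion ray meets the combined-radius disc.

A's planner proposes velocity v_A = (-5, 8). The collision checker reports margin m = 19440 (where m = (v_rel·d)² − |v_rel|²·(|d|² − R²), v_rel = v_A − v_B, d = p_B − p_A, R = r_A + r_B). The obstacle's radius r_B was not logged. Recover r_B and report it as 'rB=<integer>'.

m = 19440
d = (20, 0);  v_rel = (-12, 11),  |v_rel|² = 265
v_rel×d = (-12)·(0) − (11)·(20) = -220
since m = R²·265 − (-220)²:  R² = (48400 + 19440) / 265 = 256
R = √256 = 16  ⇒  r_B = 16 − 8 = 8

rB=8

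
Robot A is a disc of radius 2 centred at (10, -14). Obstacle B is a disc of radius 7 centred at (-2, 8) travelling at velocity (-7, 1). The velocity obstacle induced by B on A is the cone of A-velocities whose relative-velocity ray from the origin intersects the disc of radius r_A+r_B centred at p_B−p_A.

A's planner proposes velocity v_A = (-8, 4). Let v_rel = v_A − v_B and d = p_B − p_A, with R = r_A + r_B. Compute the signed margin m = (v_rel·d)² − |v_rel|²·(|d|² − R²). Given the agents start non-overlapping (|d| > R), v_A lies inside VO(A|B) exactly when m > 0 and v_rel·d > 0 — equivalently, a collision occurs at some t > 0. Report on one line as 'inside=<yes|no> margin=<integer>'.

d = (-12, 22),  |d|² = 628;  R = 2+7 = 9,  c = 628−9² = 547
v_rel = (-1, 3),  |v_rel|² = 10;  v_rel·d = (-1)·(-12) + (3)·(22) = 78
10·t² − 156·t + 547 = 0  ⇒  m = 78² − 10·547 = 614
m = 614 > 0,  v_rel·d = 78 > 0  ⇒  inside

inside=yes margin=614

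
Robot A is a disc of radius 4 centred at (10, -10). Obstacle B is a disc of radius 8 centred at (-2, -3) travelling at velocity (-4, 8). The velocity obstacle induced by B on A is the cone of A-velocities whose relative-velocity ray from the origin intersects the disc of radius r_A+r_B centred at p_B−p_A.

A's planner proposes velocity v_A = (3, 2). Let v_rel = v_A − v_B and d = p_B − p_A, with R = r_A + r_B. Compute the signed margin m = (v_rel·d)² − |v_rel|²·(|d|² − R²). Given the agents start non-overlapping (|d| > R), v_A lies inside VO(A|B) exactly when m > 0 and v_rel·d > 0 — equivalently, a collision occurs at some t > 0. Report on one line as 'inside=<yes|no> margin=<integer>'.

d = (-12, 7),  |d|² = 193;  R = 4+8 = 12,  c = 193−12² = 49
v_rel = (7, -6),  |v_rel|² = 85;  v_rel·d = (7)·(-12) + (-6)·(7) = -126
85·t² + 252·t + 49 = 0  ⇒  m = (-126)² − 85·49 = 11711
m = 11711 > 0,  v_rel·d = -126 < 0  ⇒  outside

inside=no margin=11711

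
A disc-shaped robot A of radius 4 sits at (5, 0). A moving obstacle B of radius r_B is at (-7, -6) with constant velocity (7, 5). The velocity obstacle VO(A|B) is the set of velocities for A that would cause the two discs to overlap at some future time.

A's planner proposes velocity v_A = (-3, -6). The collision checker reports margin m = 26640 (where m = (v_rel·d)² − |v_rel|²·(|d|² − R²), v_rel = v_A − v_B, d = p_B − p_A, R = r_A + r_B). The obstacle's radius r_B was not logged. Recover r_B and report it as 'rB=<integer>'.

m = 26640
d = (-12, -6);  v_rel = (-10, -11),  |v_rel|² = 221
v_rel×d = (-10)·(-6) − (-11)·(-12) = -72
since m = R²·221 − (-72)²:  R² = (5184 + 26640) / 221 = 144
R = √144 = 12  ⇒  r_B = 12 − 4 = 8

rB=8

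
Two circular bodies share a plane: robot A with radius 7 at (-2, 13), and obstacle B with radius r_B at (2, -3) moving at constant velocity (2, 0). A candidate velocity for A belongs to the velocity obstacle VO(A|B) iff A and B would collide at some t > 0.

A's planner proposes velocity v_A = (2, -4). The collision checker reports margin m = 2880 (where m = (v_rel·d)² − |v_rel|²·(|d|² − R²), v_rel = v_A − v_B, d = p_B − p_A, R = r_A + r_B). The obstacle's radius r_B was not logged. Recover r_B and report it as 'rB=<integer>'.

m = 2880
d = (4, -16);  v_rel = (0, -4),  |v_rel|² = 16
v_rel×d = (0)·(-16) − (-4)·(4) = 16
since m = R²·16 − 16²:  R² = (256 + 2880) / 16 = 196
R = √196 = 14  ⇒  r_B = 14 − 7 = 7

rB=7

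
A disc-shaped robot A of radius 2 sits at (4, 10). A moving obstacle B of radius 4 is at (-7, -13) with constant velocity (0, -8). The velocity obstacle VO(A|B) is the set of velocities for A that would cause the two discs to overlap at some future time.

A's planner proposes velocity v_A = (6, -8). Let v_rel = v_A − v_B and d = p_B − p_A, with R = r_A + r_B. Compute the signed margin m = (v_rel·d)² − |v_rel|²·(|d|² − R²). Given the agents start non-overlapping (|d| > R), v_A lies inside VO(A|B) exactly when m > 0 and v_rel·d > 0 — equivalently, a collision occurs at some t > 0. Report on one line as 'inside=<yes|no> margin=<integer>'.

d = (-11, -23),  |d|² = 650;  R = 2+4 = 6,  c = 650−6² = 614
v_rel = (6, 0),  |v_rel|² = 36;  v_rel·d = (6)·(-11) + (0)·(-23) = -66
36·t² + 132·t + 614 = 0  ⇒  m = (-66)² − 36·614 = -17748
m = -17748 < 0,  v_rel·d = -66 < 0  ⇒  outside

inside=no margin=-17748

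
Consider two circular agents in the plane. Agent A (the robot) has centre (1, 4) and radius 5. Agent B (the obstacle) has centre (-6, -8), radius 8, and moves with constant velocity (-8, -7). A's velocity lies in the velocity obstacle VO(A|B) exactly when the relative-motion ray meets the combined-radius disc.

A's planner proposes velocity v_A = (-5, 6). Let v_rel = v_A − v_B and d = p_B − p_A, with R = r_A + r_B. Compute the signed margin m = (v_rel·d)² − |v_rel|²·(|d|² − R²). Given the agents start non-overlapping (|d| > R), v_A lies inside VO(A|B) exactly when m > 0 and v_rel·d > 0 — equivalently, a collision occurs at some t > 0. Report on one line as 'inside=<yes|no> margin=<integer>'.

d = (-7, -12),  |d|² = 193;  R = 5+8 = 13,  c = 193−13² = 24
v_rel = (3, 13),  |v_rel|² = 178;  v_rel·d = (3)·(-7) + (13)·(-12) = -177
178·t² + 354·t + 24 = 0  ⇒  m = (-177)² − 178·24 = 27057
m = 27057 > 0,  v_rel·d = -177 < 0  ⇒  outside

inside=no margin=27057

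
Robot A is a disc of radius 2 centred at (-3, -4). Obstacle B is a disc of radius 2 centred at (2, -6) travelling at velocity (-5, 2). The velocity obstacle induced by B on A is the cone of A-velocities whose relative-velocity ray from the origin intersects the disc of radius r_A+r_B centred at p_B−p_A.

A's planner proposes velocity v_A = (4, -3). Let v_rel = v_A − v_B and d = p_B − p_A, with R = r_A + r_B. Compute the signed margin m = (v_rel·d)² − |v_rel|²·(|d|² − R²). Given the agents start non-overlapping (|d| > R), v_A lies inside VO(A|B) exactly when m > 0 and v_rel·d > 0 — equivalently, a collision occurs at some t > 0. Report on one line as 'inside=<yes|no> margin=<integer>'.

d = (5, -2),  |d|² = 29;  R = 2+2 = 4,  c = 29−4² = 13
v_rel = (9, -5),  |v_rel|² = 106;  v_rel·d = (9)·(5) + (-5)·(-2) = 55
106·t² − 110·t + 13 = 0  ⇒  m = 55² − 106·13 = 1647
m = 1647 > 0,  v_rel·d = 55 > 0  ⇒  inside

inside=yes margin=1647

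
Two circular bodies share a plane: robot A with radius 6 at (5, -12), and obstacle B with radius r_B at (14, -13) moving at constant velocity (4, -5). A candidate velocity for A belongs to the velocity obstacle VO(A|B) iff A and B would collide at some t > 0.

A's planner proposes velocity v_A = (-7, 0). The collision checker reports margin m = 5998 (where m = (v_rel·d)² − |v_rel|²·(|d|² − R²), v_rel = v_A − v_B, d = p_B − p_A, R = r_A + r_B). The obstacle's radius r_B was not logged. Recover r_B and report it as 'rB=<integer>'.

m = 5998
d = (9, -1);  v_rel = (-11, 5),  |v_rel|² = 146
v_rel×d = (-11)·(-1) − (5)·(9) = -34
since m = R²·146 − (-34)²:  R² = (1156 + 5998) / 146 = 49
R = √49 = 7  ⇒  r_B = 7 − 6 = 1

rB=1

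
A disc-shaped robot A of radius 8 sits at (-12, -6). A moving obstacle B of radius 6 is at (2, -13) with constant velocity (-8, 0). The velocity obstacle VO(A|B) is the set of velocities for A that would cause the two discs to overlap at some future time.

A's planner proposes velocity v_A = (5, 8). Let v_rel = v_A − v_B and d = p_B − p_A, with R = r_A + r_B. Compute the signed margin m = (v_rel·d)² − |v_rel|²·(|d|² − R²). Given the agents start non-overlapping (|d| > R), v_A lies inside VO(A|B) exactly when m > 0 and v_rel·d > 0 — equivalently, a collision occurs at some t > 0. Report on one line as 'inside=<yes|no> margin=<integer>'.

d = (14, -7),  |d|² = 245;  R = 8+6 = 14,  c = 245−14² = 49
v_rel = (13, 8),  |v_rel|² = 233;  v_rel·d = (13)·(14) + (8)·(-7) = 126
233·t² − 252·t + 49 = 0  ⇒  m = 126² − 233·49 = 4459
m = 4459 > 0,  v_rel·d = 126 > 0  ⇒  inside

inside=yes margin=4459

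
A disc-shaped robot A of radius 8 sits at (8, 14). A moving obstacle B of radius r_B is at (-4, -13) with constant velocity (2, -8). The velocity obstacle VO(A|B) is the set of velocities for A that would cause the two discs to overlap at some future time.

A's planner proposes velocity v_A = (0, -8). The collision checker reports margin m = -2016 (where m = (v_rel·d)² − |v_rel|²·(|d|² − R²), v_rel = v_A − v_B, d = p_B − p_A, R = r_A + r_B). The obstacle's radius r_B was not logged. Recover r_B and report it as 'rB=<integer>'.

m = -2016
d = (-12, -27);  v_rel = (-2, 0),  |v_rel|² = 4
v_rel×d = (-2)·(-27) − (0)·(-12) = 54
since m = R²·4 − 54²:  R² = (2916 + -2016) / 4 = 225
R = √225 = 15  ⇒  r_B = 15 − 8 = 7

rB=7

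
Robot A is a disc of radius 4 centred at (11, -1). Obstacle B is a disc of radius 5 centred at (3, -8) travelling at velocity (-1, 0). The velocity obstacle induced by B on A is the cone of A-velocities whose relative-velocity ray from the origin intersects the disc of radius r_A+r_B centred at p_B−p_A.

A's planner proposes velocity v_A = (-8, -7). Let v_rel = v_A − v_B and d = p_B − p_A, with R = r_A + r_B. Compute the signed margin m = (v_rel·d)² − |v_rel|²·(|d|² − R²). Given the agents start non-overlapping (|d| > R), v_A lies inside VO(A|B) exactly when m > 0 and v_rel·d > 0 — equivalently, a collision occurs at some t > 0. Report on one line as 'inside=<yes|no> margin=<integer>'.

d = (-8, -7),  |d|² = 113;  R = 4+5 = 9,  c = 113−9² = 32
v_rel = (-7, -7),  |v_rel|² = 98;  v_rel·d = (-7)·(-8) + (-7)·(-7) = 105
98·t² − 210·t + 32 = 0  ⇒  m = 105² − 98·32 = 7889
m = 7889 > 0,  v_rel·d = 105 > 0  ⇒  inside

inside=yes margin=7889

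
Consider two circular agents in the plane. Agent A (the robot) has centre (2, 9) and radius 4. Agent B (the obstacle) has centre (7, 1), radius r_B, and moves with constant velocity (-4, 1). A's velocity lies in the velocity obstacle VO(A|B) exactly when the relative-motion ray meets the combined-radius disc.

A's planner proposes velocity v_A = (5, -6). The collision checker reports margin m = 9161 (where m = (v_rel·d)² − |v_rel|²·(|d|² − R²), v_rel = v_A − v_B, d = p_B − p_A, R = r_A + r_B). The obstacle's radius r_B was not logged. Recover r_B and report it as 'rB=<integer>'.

m = 9161
d = (5, -8);  v_rel = (9, -7),  |v_rel|² = 130
v_rel×d = (9)·(-8) − (-7)·(5) = -37
since m = R²·130 − (-37)²:  R² = (1369 + 9161) / 130 = 81
R = √81 = 9  ⇒  r_B = 9 − 4 = 5

rB=5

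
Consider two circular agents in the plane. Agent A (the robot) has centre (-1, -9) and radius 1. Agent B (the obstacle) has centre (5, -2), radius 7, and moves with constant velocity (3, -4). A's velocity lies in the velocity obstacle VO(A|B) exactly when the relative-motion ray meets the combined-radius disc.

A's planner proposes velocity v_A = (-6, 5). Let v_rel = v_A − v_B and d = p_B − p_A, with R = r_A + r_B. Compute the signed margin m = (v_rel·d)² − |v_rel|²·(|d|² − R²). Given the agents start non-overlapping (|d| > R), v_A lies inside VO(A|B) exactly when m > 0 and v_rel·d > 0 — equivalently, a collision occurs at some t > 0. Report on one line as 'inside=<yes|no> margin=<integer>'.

d = (6, 7),  |d|² = 85;  R = 1+7 = 8,  c = 85−8² = 21
v_rel = (-9, 9),  |v_rel|² = 162;  v_rel·d = (-9)·(6) + (9)·(7) = 9
162·t² − 18·t + 21 = 0  ⇒  m = 9² − 162·21 = -3321
m = -3321 < 0,  v_rel·d = 9 > 0  ⇒  outside

inside=no margin=-3321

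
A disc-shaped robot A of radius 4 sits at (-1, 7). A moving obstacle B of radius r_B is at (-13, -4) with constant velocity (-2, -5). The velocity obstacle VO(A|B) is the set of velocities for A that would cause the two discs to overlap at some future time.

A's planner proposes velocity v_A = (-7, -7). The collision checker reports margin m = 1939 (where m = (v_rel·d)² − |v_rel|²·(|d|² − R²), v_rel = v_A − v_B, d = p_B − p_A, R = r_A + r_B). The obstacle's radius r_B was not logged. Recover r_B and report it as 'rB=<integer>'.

m = 1939
d = (-12, -11);  v_rel = (-5, -2),  |v_rel|² = 29
v_rel×d = (-5)·(-11) − (-2)·(-12) = 31
since m = R²·29 − 31²:  R² = (961 + 1939) / 29 = 100
R = √100 = 10  ⇒  r_B = 10 − 4 = 6

rB=6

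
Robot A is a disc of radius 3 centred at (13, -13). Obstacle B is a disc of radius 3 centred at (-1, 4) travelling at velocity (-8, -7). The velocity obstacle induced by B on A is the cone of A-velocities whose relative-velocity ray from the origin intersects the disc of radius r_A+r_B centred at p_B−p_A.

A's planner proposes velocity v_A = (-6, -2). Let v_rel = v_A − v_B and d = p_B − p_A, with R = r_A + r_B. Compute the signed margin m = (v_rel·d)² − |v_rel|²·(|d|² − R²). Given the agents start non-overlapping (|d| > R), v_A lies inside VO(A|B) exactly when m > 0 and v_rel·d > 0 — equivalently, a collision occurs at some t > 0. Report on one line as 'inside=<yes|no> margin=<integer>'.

d = (-14, 17),  |d|² = 485;  R = 3+3 = 6,  c = 485−6² = 449
v_rel = (2, 5),  |v_rel|² = 29;  v_rel·d = (2)·(-14) + (5)·(17) = 57
29·t² − 114·t + 449 = 0  ⇒  m = 57² − 29·449 = -9772
m = -9772 < 0,  v_rel·d = 57 > 0  ⇒  outside

inside=no margin=-9772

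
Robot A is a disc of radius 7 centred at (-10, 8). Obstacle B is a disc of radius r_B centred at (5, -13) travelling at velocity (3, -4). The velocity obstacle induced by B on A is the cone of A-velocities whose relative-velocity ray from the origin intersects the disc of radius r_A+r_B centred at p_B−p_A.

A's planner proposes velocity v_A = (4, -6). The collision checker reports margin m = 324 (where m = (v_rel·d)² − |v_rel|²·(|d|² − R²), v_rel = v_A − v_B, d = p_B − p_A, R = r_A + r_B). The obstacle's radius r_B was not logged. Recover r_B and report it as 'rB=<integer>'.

m = 324
d = (15, -21);  v_rel = (1, -2),  |v_rel|² = 5
v_rel×d = (1)·(-21) − (-2)·(15) = 9
since m = R²·5 − 9²:  R² = (81 + 324) / 5 = 81
R = √81 = 9  ⇒  r_B = 9 − 7 = 2

rB=2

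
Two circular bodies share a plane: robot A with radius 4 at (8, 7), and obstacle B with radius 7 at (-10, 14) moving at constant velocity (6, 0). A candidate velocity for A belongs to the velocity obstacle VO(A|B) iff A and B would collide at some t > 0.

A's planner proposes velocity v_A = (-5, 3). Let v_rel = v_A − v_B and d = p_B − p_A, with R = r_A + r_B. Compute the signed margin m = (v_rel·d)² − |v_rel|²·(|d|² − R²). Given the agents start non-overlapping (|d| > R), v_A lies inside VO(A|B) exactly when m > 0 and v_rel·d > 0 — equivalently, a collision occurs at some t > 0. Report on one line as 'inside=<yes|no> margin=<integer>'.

d = (-18, 7),  |d|² = 373;  R = 4+7 = 11,  c = 373−11² = 252
v_rel = (-11, 3),  |v_rel|² = 130;  v_rel·d = (-11)·(-18) + (3)·(7) = 219
130·t² − 438·t + 252 = 0  ⇒  m = 219² − 130·252 = 15201
m = 15201 > 0,  v_rel·d = 219 > 0  ⇒  inside

inside=yes margin=15201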